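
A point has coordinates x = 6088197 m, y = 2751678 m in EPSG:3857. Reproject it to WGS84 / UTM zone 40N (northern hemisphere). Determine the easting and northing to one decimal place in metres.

Web Mercator inverse (R = 6378137 m) → φ = 23.98580104°, λ = 54.69120418°.
UTM 40N forward: E = 265101.282 m, N = 2654579.133 m.

E 265101.3 m, N 2654579.1 m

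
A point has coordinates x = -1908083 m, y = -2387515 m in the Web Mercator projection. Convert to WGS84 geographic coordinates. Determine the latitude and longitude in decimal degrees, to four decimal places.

R = 6378137 m. λ = x/R = -17.14060122°.
φ = 2·arctan(exp(y/R)) − 90° = 2·arctan(0.68775) − 90° = -20.96340030°.

lat -20.9634°, lon -17.1406°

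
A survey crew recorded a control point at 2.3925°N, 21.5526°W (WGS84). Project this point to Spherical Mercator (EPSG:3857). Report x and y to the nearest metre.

x -2399224 m, y 266409 m

Web Mercator is spherical with R = a = 6378137 m.
x = R·λ = 6378137 × -0.376163832 = -2399224.457 m.
y = R·ln tan(π/4 + φ/2) = 6378137 × 0.041769143 = 266409.314 m.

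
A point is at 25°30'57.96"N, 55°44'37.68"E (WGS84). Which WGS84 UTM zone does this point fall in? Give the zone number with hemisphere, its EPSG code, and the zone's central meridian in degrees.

Zone 40N (EPSG:32640), central meridian 57°

UTM zone = ⌊(λ + 180)/6⌋ + 1; 55.7438° ∈ [54°, 60°) → zone 40.
Hemisphere: N (φ ≥ 0).
Central meridian λ₀ = 6×40 − 183 = 57°.
EPSG code: 32640.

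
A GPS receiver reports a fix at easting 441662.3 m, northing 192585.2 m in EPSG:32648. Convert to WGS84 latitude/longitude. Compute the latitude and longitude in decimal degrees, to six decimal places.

Zone 48N: λ₀ = 105°, k₀ = 0.9996, false easting 500000 m.
Meridian distance M = (N − FN)/k₀ = 192662.3 m.
Inverse transverse Mercator on WGS84 gives φ = 1.74229987°, λ = 104.47550031°.

lat 1.742300°, lon 104.475500°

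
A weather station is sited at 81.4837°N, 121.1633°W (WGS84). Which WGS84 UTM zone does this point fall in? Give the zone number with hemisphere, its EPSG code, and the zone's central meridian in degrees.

Zone 10N (EPSG:32610), central meridian -123°

UTM zone = ⌊(λ + 180)/6⌋ + 1; -121.1633° ∈ [-126°, -120°) → zone 10.
Hemisphere: N (φ ≥ 0).
Central meridian λ₀ = 6×10 − 183 = -123°.
EPSG code: 32610.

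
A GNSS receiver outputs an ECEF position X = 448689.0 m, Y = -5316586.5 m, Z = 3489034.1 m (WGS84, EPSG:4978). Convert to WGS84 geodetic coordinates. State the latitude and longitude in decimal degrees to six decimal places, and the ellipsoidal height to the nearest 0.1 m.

λ = atan2(Y, X) = -85.17600033°; p = √(X²+Y²) = 5335486.3 m.
Bowring's method on WGS84 (a = 6378137 m, b = 6356752.314 m) gives φ = 33.35830029°, h = 3302.678 m.

lat 33.358300°, lon -85.176000°, h 3302.7 m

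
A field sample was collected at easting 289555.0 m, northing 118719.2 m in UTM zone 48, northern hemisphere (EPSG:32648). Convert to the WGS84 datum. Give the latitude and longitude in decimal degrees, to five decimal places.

Zone 48N: λ₀ = 105°, k₀ = 0.9996, false easting 500000 m.
Meridian distance M = (N − FN)/k₀ = 118766.7 m.
Inverse transverse Mercator on WGS84 gives φ = 1.07349972°, λ = 103.10879972°.

lat 1.07350°, lon 103.10880°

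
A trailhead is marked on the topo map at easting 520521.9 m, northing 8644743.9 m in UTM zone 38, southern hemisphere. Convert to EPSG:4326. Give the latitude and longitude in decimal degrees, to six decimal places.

lat -12.259500°, lon 45.188700°

Zone 38S: λ₀ = 45°, k₀ = 0.9996, false easting 500000 m, false northing 10000000 m.
Meridian distance M = (N − FN)/k₀ = -1355798.4 m.
Inverse transverse Mercator on WGS84 gives φ = -12.25950018°, λ = 45.18870013°.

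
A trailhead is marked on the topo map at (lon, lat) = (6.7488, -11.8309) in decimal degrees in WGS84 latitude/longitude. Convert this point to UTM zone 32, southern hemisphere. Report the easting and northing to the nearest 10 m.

E 254730 m, N 8691160 m

Zone 32 central meridian λ₀ = 6×32 − 183 = 9°; Δλ = -2.2512°.
Transverse Mercator on WGS84 with k₀ = 0.9996 gives E = 254726.530 m, N = 8691156.714 m.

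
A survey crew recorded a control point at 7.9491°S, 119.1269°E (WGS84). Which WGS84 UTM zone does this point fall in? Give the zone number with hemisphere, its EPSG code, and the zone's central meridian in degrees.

Zone 50S (EPSG:32750), central meridian 117°

UTM zone = ⌊(λ + 180)/6⌋ + 1; 119.1269° ∈ [114°, 120°) → zone 50.
Hemisphere: S (φ < 0).
Central meridian λ₀ = 6×50 − 183 = 117°.
EPSG code: 32750.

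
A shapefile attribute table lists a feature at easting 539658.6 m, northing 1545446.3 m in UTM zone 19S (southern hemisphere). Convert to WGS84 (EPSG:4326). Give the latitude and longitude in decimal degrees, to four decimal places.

lat -76.1691°, lon -67.5137°

Zone 19S: λ₀ = -69°, k₀ = 0.9996, false easting 500000 m, false northing 10000000 m.
Meridian distance M = (N − FN)/k₀ = -8457936.9 m.
Inverse transverse Mercator on WGS84 gives φ = -76.16909966°, λ = -67.51370041°.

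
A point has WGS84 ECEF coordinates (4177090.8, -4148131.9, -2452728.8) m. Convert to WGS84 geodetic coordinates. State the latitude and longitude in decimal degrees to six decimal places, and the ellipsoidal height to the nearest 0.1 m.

lat -22.755700°, lon -44.800700°, h 2418.8 m

λ = atan2(Y, X) = -44.80070010°; p = √(X²+Y²) = 5886857.0 m.
Bowring's method on WGS84 (a = 6378137 m, b = 6356752.314 m) gives φ = -22.75569972°, h = 2418.846 m.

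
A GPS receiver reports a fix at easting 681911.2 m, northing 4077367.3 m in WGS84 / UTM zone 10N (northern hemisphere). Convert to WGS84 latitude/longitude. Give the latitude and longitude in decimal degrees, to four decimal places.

lat 36.8247°, lon -120.9603°

Zone 10N: λ₀ = -123°, k₀ = 0.9996, false easting 500000 m.
Meridian distance M = (N − FN)/k₀ = 4078998.9 m.
Inverse transverse Mercator on WGS84 gives φ = 36.82470027°, λ = -120.96029975°.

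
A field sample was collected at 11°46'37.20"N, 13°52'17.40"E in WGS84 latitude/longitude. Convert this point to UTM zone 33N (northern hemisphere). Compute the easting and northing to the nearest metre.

Zone 33 central meridian λ₀ = 6×33 − 183 = 15°; Δλ = -1.1285°.
Transverse Mercator on WGS84 with k₀ = 0.9996 gives E = 377045.127 m, N = 1302142.092 m.

E 377045 m, N 1302142 m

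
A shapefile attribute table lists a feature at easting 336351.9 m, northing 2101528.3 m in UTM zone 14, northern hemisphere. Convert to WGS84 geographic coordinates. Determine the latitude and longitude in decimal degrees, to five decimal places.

Zone 14N: λ₀ = -99°, k₀ = 0.9996, false easting 500000 m.
Meridian distance M = (N − FN)/k₀ = 2102369.2 m.
Inverse transverse Mercator on WGS84 gives φ = 18.99980011°, λ = -100.55469966°.

lat 18.99980°, lon -100.55470°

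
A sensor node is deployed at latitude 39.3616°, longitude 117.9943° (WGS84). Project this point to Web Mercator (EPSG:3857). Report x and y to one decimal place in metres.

x 13135065.4 m, y 4773600.8 m

Web Mercator is spherical with R = a = 6378137 m.
x = R·λ = 6378137 × 2.059389034 = 13135065.393 m.
y = R·ln tan(π/4 + φ/2) = 6378137 × 0.748431842 = 4773600.824 m.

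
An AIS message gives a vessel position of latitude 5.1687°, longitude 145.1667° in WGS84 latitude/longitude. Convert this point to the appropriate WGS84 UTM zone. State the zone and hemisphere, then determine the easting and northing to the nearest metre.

Longitude 145.1667° lies in the 6° band [144°, 150°), giving zone 55; latitude is north of the equator, so 55N.
Zone 55 central meridian λ₀ = 6×55 − 183 = 147°; Δλ = -1.8333°.
Transverse Mercator on WGS84 with k₀ = 0.9996 gives E = 296789.260 m, N = 571605.147 m.

Zone 55N: E 296789 m, N 571605 m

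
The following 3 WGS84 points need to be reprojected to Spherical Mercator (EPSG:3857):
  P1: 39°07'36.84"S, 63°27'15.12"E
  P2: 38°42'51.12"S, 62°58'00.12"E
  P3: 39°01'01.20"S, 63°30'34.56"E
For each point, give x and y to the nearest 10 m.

Web Mercator: x = R·λ, y = R·ln tan(π/4+φ/2), R = 6378137 m.
P1 (-39.1269°, 63.4542°) → (7063689.233, -4739865.244) m.
P2 (-38.7142°, 62.9667°) → (7009420.981, -4680815.466) m.
P3 (-39.0170°, 63.5096°) → (7069856.332, -4724106.969) m.

P1: x 7063690 m, y -4739870 m; P2: x 7009420 m, y -4680820 m; P3: x 7069860 m, y -4724110 m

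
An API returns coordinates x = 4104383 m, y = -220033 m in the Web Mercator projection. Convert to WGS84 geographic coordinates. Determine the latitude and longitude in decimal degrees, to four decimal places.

R = 6378137 m. λ = x/R = 36.87029981°.
φ = 2·arctan(exp(y/R)) − 90° = 2·arctan(0.96609) − 90° = -1.97619813°.

lat -1.9762°, lon 36.8703°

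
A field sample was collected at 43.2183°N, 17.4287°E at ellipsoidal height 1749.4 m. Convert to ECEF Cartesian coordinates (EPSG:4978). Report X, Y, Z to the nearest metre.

WGS84: a = 6378137 m, e² = 0.006694380; N(φ) = a/√(1−e²sin²φ) = 6388171.603 m.
X = (N+h)·cosφ·cosλ = 4442869.532 m; Y = (N+h)·cosφ·sinλ = 1394755.333 m; Z = (N(1−e²)+h)·sinφ = 4346404.958 m.

X 4442870 m, Y 1394755 m, Z 4346405 m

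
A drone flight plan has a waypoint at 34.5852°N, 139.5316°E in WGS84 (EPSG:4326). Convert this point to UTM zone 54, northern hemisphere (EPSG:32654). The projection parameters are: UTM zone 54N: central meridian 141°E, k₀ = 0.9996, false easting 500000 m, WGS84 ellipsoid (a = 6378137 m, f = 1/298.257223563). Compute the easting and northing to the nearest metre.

Zone 54 central meridian λ₀ = 6×54 − 183 = 141°; Δλ = -1.4684°.
Transverse Mercator on WGS84 with k₀ = 0.9996 gives E = 365328.119 m, N = 3828024.589 m.

E 365328 m, N 3828025 m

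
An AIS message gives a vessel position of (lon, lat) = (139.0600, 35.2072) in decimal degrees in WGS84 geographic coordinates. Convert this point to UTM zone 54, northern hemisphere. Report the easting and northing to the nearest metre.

E 323408 m, N 3897745 m

Zone 54 central meridian λ₀ = 6×54 − 183 = 141°; Δλ = -1.9400°.
Transverse Mercator on WGS84 with k₀ = 0.9996 gives E = 323407.790 m, N = 3897745.177 m.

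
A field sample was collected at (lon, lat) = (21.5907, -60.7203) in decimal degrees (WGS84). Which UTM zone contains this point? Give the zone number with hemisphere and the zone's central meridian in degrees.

UTM zone = ⌊(λ + 180)/6⌋ + 1; 21.5907° ∈ [18°, 24°) → zone 34.
Hemisphere: S (φ < 0).
Central meridian λ₀ = 6×34 − 183 = 21°.

Zone 34S, central meridian 21°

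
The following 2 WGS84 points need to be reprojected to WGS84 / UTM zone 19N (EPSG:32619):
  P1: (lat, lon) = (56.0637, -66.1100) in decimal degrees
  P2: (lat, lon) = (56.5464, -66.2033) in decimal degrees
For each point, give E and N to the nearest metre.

P1: E 679918 m, N 6216935 m; P2: E 671928 m, N 6270397 m

UTM zone 19N: λ₀ = -69°, k₀ = 0.9996.
P1 (56.0637°, -66.1100°) → (679917.687, 6216935.159) m.
P2 (56.5464°, -66.2033°) → (671928.423, 6270397.157) m.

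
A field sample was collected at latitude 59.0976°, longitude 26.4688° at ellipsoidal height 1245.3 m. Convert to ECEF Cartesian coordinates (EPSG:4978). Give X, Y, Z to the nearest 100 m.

WGS84: a = 6378137 m, e² = 0.006694380; N(φ) = a/√(1−e²sin²φ) = 6393913.175 m.
X = (N+h)·cosφ·cosλ = 2940126.759 m; Y = (N+h)·cosφ·sinλ = 1463894.657 m; Z = (N(1−e²)+h)·sinφ = 5450596.406 m.

X 2940100 m, Y 1463900 m, Z 5450600 m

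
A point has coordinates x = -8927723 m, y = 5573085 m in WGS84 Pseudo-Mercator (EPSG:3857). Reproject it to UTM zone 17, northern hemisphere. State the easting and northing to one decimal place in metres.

E 563461.0 m, N 4948993.2 m

Web Mercator inverse (R = 6378137 m) → φ = 44.69150303°, λ = -80.19910023°.
UTM 17N forward: E = 563460.987 m, N = 4948993.174 m.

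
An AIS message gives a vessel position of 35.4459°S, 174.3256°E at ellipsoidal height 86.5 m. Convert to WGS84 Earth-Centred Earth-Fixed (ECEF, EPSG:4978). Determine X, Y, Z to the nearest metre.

WGS84: a = 6378137 m, e² = 0.006694380; N(φ) = a/√(1−e²sin²φ) = 6385329.261 m.
X = (N+h)·cosφ·cosλ = -5176474.528 m; Y = (N+h)·cosφ·sinλ = 514345.038 m; Z = (N(1−e²)+h)·sinφ = -3678329.888 m.

X -5176475 m, Y 514345 m, Z -3678330 m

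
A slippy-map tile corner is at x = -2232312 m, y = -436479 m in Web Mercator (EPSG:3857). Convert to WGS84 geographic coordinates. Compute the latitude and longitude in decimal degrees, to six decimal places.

lat -3.917901°, lon -20.053200°

R = 6378137 m. λ = x/R = -20.05319989°.
φ = 2·arctan(exp(y/R)) − 90° = 2·arctan(0.93386) − 90° = -3.91790074°.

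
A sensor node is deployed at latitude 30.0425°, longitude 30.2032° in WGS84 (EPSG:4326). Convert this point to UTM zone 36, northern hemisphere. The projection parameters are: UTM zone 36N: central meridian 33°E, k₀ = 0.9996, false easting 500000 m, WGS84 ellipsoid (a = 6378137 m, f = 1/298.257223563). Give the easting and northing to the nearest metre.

E 230316 m, N 3326792 m

Zone 36 central meridian λ₀ = 6×36 − 183 = 33°; Δλ = -2.7968°.
Transverse Mercator on WGS84 with k₀ = 0.9996 gives E = 230316.327 m, N = 3326791.635 m.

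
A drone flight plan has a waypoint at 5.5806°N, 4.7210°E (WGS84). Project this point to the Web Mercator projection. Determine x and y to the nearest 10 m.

Web Mercator is spherical with R = a = 6378137 m.
x = R·λ = 6378137 × 0.082396994 = 525539.316 m.
y = R·ln tan(π/4 + φ/2) = 6378137 × 0.097554211 = 622214.126 m.

x 525540 m, y 622210 m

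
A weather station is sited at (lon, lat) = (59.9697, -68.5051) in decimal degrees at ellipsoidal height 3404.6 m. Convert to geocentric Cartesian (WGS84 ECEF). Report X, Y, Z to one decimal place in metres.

WGS84: a = 6378137 m, e² = 0.006694380; N(φ) = a/√(1−e²sin²φ) = 6396700.217 m.
X = (N+h)·cosφ·cosλ = 1173631.969 m; Y = (N+h)·cosφ·sinλ = 2030309.841 m; Z = (N(1−e²)+h)·sinφ = -5915135.041 m.

X 1173632.0 m, Y 2030309.8 m, Z -5915135.0 m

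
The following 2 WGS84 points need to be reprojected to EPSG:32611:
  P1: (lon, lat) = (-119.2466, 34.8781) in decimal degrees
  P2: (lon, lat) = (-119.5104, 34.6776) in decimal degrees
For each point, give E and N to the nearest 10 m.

UTM zone 11N: λ₀ = -117°, k₀ = 0.9996.
P1 (34.8781°, -119.2466°) → (294672.112, 3861827.570) m.
P2 (34.6776°, -119.5104°) → (270000.816, 3840158.966) m.

P1: E 294670 m, N 3861830 m; P2: E 270000 m, N 3840160 m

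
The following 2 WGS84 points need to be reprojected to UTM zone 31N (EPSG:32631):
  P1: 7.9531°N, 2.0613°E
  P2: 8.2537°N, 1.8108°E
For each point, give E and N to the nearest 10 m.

UTM zone 31N: λ₀ = 3°, k₀ = 0.9996.
P1 (7.9531°, 2.0613°) → (396539.754, 879230.262) m.
P2 (8.2537°, 1.8108°) → (369024.342, 912540.100) m.

P1: E 396540 m, N 879230 m; P2: E 369020 m, N 912540 m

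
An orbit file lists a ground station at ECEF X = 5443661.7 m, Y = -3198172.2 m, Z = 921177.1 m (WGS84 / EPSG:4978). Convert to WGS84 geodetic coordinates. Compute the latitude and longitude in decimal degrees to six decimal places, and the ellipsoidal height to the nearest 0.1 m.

lat 8.356200°, lon -30.434400°, h 2775.3 m

λ = atan2(Y, X) = -30.43439969°; p = √(X²+Y²) = 6313616.9 m.
Bowring's method on WGS84 (a = 6378137 m, b = 6356752.314 m) gives φ = 8.35619986°, h = 2775.300 m.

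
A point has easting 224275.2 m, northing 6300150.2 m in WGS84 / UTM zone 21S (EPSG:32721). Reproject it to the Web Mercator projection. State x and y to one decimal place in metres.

x -6675228.7 m, y -3948865.1 m

Unproject from UTM 21S (λ₀ = -57°) → φ = -33.40260013°, λ = -59.96459997°.
Web Mercator (R = 6378137 m): x = -6675228.734 m, y = -3948865.137 m.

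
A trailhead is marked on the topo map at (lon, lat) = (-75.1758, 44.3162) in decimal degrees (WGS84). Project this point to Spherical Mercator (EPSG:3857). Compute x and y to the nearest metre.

Web Mercator is spherical with R = a = 6378137 m.
x = R·λ = 6378137 × -1.312065228 = -8368531.776 m.
y = R·ln tan(π/4 + φ/2) = 6378137 × 0.864595095 = 5514505.967 m.

x -8368532 m, y 5514506 m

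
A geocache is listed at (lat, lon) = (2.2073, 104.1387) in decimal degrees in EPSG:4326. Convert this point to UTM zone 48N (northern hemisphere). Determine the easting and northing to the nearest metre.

E 404226 m, N 244002 m

Zone 48 central meridian λ₀ = 6×48 − 183 = 105°; Δλ = -0.8613°.
Transverse Mercator on WGS84 with k₀ = 0.9996 gives E = 404225.891 m, N = 244001.910 m.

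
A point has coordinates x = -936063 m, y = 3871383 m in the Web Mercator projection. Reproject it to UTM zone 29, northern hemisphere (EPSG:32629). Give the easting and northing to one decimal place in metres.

Web Mercator inverse (R = 6378137 m) → φ = 32.81959782°, λ = -8.40879700°.
UTM 29N forward: E = 555340.248 m, N = 3631442.581 m.

E 555340.2 m, N 3631442.6 m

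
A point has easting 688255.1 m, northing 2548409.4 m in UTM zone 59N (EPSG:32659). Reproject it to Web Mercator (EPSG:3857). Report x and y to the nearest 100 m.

x 19240100 m, y 2636100 m

Unproject from UTM 59N (λ₀ = 171°) → φ = 23.03349979°, λ = 172.83719996°.
Web Mercator (R = 6378137 m): x = 19240149.089 m, y = 2636070.373 m.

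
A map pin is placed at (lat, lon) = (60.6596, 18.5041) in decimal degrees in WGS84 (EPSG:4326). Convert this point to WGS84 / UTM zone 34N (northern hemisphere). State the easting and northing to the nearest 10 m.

Zone 34 central meridian λ₀ = 6×34 − 183 = 21°; Δλ = -2.4959°.
Transverse Mercator on WGS84 with k₀ = 0.9996 gives E = 363587.442 m, N = 6727463.675 m.

E 363590 m, N 6727460 m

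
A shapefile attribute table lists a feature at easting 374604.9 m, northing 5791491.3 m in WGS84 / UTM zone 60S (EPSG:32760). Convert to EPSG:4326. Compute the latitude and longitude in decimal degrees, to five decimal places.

lat -38.01560°, lon 175.57150°

Zone 60S: λ₀ = 177°, k₀ = 0.9996, false easting 500000 m, false northing 10000000 m.
Meridian distance M = (N − FN)/k₀ = -4210192.8 m.
Inverse transverse Mercator on WGS84 gives φ = -38.01559990°, λ = 175.57149976°.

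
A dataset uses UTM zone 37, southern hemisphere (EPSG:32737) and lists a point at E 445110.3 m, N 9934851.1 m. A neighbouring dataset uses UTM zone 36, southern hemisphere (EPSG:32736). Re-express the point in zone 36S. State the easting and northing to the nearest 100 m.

E 1113700 m, N 9934500 m

UTM 37S → geographic: φ = -0.58940033°, λ = 38.50670033°.
UTM 36S (λ₀ = 33°) forward: E = 1113677.358 m, N = 9934549.456 m.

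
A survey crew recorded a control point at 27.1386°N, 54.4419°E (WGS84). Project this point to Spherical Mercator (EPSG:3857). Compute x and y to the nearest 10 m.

Web Mercator is spherical with R = a = 6378137 m.
x = R·λ = 6378137 × 0.950190406 = 6060444.586 m.
y = R·ln tan(π/4 + φ/2) = 6378137 × 0.492431988 = 3140798.685 m.

x 6060440 m, y 3140800 m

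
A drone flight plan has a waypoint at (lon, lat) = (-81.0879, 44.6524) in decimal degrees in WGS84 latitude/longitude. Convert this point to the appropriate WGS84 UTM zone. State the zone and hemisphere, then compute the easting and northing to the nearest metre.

Zone 17N: E 493030 m, N 4944341 m

Longitude -81.0879° lies in the 6° band [-84°, -78°), giving zone 17; latitude is north of the equator, so 17N.
Zone 17 central meridian λ₀ = 6×17 − 183 = -81°; Δλ = -0.0879°.
Transverse Mercator on WGS84 with k₀ = 0.9996 gives E = 493030.375 m, N = 4944341.384 m.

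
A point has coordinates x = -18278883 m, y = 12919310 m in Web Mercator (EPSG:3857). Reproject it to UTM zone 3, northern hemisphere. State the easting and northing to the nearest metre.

E 523099 m, N 8320404 m

Web Mercator inverse (R = 6378137 m) → φ = 74.96990091°, λ = -164.20199976°.
UTM 3N forward: E = 523099.112 m, N = 8320403.907 m.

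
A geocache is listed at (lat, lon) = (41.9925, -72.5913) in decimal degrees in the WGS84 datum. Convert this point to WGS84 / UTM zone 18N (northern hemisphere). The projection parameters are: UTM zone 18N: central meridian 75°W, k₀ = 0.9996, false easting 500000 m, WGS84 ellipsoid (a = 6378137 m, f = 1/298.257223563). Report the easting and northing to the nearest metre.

Zone 18 central meridian λ₀ = 6×18 − 183 = -75°; Δλ = +2.4087°.
Transverse Mercator on WGS84 with k₀ = 0.9996 gives E = 699512.492 m, N = 4651750.128 m.

E 699512 m, N 4651750 m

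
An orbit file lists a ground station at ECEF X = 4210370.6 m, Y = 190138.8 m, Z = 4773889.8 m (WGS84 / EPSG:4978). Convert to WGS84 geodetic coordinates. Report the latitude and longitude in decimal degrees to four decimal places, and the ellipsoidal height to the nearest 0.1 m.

λ = atan2(Y, X) = 2.58569970°; p = √(X²+Y²) = 4214661.7 m.
Bowring's method on WGS84 (a = 6378137 m, b = 6356752.314 m) gives φ = 48.75090044°, h = 2062.099 m.

lat 48.7509°, lon 2.5857°, h 2062.1 m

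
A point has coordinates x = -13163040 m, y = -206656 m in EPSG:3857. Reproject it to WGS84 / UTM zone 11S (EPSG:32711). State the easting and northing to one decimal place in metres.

E 361457.2 m, N 9794795.9 m

Web Mercator inverse (R = 6378137 m) → φ = -1.85609771°, λ = -118.24560017°.
UTM 11S forward: E = 361457.158 m, N = 9794795.932 m.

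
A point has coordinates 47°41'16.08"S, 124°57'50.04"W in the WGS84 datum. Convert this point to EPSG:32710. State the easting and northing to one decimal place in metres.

E 352622.9 m, N 4716530.4 m

Zone 10 central meridian λ₀ = 6×10 − 183 = -123°; Δλ = -1.9639°.
Transverse Mercator on WGS84 with k₀ = 0.9996 gives E = 352622.870 m, N = 4716530.421 m.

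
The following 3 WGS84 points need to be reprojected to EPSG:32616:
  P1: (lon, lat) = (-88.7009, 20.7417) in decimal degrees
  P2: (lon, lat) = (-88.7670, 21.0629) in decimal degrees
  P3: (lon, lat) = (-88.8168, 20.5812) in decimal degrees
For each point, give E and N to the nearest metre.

P1: E 322906 m, N 2294492 m; P2: E 316413 m, N 2330127 m; P3: E 310636 m, N 2276855 m

UTM zone 16N: λ₀ = -87°, k₀ = 0.9996.
P1 (20.7417°, -88.7009°) → (322905.529, 2294492.439) m.
P2 (21.0629°, -88.7670°) → (316413.102, 2330126.611) m.
P3 (20.5812°, -88.8168°) → (310636.413, 2276854.679) m.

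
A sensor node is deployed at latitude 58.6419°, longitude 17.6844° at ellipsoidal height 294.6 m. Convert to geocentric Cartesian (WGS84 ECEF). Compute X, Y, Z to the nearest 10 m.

WGS84: a = 6378137 m, e² = 0.006694380; N(φ) = a/√(1−e²sin²φ) = 6393761.781 m.
X = (N+h)·cosφ·cosλ = 3170135.343 m; Y = (N+h)·cosφ·sinλ = 1010768.277 m; Z = (N(1−e²)+h)·sinφ = 5423536.455 m.

X 3170140 m, Y 1010770 m, Z 5423540 m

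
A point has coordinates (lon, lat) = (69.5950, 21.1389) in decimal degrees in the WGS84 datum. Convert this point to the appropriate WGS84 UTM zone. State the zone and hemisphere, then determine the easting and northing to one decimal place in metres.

Zone 42N: E 561781.1 m, N 2337635.9 m

Longitude 69.5950° lies in the 6° band [66°, 72°), giving zone 42; latitude is north of the equator, so 42N.
Zone 42 central meridian λ₀ = 6×42 − 183 = 69°; Δλ = +0.5950°.
Transverse Mercator on WGS84 with k₀ = 0.9996 gives E = 561781.081 m, N = 2337635.897 m.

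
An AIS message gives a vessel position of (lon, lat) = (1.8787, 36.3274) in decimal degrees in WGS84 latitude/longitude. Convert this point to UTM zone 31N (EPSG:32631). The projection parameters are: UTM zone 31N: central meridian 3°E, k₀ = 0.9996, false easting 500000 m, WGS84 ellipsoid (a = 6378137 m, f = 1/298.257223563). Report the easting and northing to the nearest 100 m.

Zone 31 central meridian λ₀ = 6×31 − 183 = 3°; Δλ = -1.1213°.
Transverse Mercator on WGS84 with k₀ = 0.9996 gives E = 399357.336 m, N = 4020846.335 m.

E 399400 m, N 4020800 m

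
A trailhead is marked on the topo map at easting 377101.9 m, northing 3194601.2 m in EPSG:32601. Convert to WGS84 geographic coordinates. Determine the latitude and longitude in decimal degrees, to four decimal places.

Zone 1N: λ₀ = -177°, k₀ = 0.9996, false easting 500000 m.
Meridian distance M = (N − FN)/k₀ = 3195879.6 m.
Inverse transverse Mercator on WGS84 gives φ = 28.87330027°, λ = -178.26019996°.

lat 28.8733°, lon -178.2602°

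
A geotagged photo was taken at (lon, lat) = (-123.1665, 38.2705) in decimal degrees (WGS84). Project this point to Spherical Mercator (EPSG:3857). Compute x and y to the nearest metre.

Web Mercator is spherical with R = a = 6378137 m.
x = R·λ = 6378137 × -2.149660953 = -13710832.063 m.
y = R·ln tan(π/4 + φ/2) = 6378137 × 0.723990278 = 4617709.181 m.

x -13710832 m, y 4617709 m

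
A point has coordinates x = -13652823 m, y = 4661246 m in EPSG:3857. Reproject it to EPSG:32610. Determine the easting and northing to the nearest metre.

Web Mercator inverse (R = 6378137 m) → φ = 38.57689953°, λ = -122.64539572°.
UTM 10N forward: E = 530887.880 m, N = 4269885.977 m.

E 530888 m, N 4269886 m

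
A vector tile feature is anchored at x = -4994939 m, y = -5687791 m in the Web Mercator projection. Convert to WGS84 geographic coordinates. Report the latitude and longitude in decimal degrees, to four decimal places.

R = 6378137 m. λ = x/R = -44.87030047°.
φ = 2·arctan(exp(y/R)) − 90° = 2·arctan(0.40993) − 90° = -45.41940085°.

lat -45.4194°, lon -44.8703°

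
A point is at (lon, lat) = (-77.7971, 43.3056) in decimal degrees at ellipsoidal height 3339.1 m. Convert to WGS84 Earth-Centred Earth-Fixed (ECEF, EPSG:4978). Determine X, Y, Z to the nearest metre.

WGS84: a = 6378137 m, e² = 0.006694380; N(φ) = a/√(1−e²sin²φ) = 6388204.225 m.
X = (N+h)·cosφ·cosλ = 983136.101 m; Y = (N+h)·cosφ·sinλ = -4546070.554 m; Z = (N(1−e²)+h)·sinφ = 4354560.225 m.

X 983136 m, Y -4546071 m, Z 4354560 m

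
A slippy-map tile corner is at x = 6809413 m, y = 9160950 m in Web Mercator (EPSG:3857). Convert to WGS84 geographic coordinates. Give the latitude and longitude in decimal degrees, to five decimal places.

lat 63.24650°, lon 61.17000°

R = 6378137 m. λ = x/R = 61.16999774°.
φ = 2·arctan(exp(y/R)) − 90° = 2·arctan(4.20513) − 90° = 63.24649971°.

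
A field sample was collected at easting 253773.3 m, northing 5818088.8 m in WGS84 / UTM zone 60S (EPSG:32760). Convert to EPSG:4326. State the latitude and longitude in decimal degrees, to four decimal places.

lat -37.7514°, lon 174.2052°

Zone 60S: λ₀ = 177°, k₀ = 0.9996, false easting 500000 m, false northing 10000000 m.
Meridian distance M = (N − FN)/k₀ = -4183584.6 m.
Inverse transverse Mercator on WGS84 gives φ = -37.75139978°, λ = 174.20519957°.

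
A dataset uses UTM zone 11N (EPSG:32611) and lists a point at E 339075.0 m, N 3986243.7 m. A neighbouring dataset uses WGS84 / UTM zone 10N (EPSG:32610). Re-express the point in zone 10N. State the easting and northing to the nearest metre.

UTM 11N → geographic: φ = 36.00740016°, λ = -118.78560043°.
UTM 10N (λ₀ = -123°) forward: E = 879904.887 m, N = 3992991.859 m.

E 879905 m, N 3992992 m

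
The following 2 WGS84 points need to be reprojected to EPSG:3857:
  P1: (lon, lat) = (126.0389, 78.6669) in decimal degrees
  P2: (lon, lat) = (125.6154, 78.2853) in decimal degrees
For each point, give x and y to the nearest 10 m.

Web Mercator: x = R·λ, y = R·ln tan(π/4+φ/2), R = 6378137 m.
P1 (78.6669°, 126.0389°) → (14030586.168, 14735911.463) m.
P2 (78.2853°, 125.6154°) → (13983442.364, 14523257.138) m.

P1: x 14030590 m, y 14735910 m; P2: x 13983440 m, y 14523260 m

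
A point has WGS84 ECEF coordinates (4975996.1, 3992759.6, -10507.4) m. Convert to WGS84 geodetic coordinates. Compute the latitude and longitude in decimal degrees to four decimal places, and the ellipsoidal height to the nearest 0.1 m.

λ = atan2(Y, X) = 38.74370003°; p = √(X²+Y²) = 6379864.1 m.
Bowring's method on WGS84 (a = 6378137 m, b = 6356752.314 m) gives φ = -0.09499973°, h = 1735.848 m.

lat -0.0950°, lon 38.7437°, h 1735.8 m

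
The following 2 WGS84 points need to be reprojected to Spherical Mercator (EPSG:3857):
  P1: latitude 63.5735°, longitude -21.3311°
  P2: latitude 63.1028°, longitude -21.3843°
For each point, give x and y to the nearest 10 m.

Web Mercator: x = R·λ, y = R·ln tan(π/4+φ/2), R = 6378137 m.
P1 (63.5735°, -21.3311°) → (-2374567.190, 9242276.415) m.
P2 (63.1028°, -21.3843°) → (-2380489.387, 9125502.197) m.

P1: x -2374570 m, y 9242280 m; P2: x -2380490 m, y 9125500 m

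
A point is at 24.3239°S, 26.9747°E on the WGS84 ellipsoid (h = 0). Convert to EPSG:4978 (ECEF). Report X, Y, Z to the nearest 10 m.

WGS84: a = 6378137 m, e² = 0.006694380; N(φ) = a/√(1−e²sin²φ) = 6381762.069 m.
X = (N+h)·cosφ·cosλ = 5182602.437 m; Y = (N+h)·cosφ·sinλ = 2637785.887 m; Z = (N(1−e²)+h)·sinφ = -2611015.763 m.

X 5182600 m, Y 2637790 m, Z -2611020 m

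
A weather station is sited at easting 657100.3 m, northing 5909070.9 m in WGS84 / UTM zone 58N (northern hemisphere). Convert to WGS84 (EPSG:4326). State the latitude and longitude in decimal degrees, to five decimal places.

Zone 58N: λ₀ = 165°, k₀ = 0.9996, false easting 500000 m.
Meridian distance M = (N − FN)/k₀ = 5911435.5 m.
Inverse transverse Mercator on WGS84 gives φ = 53.30749960°, λ = 167.35789937°.

lat 53.30750°, lon 167.35790°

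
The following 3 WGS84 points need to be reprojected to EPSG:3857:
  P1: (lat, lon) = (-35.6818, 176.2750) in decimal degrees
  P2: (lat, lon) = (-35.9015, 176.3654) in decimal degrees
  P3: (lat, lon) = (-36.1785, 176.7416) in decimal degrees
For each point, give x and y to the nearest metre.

P1: x 19622843 m, y -4256925 m; P2: x 19632907 m, y -4287076 m; P3: x 19674785 m, y -4325211 m

Web Mercator: x = R·λ, y = R·ln tan(π/4+φ/2), R = 6378137 m.
P1 (-35.6818°, 176.2750°) → (19622843.240, -4256925.415) m.
P2 (-35.9015°, 176.3654°) → (19632906.522, -4287076.375) m.
P3 (-36.1785°, 176.7416°) → (19674784.914, -4325210.576) m.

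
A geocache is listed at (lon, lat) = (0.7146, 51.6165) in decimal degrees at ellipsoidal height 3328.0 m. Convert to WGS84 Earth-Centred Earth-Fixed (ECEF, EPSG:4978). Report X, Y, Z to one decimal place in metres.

WGS84: a = 6378137 m, e² = 0.006694380; N(φ) = a/√(1−e²sin²φ) = 6391295.525 m.
X = (N+h)·cosφ·cosλ = 3970254.043 m; Y = (N+h)·cosφ·sinλ = 49520.064 m; Z = (N(1−e²)+h)·sinφ = 4979029.693 m.

X 3970254.0 m, Y 49520.1 m, Z 4979029.7 m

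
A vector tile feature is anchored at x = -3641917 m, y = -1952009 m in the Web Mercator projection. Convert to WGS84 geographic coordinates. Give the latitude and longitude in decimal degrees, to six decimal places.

R = 6378137 m. λ = x/R = -32.71589705°.
φ = 2·arctan(exp(y/R)) − 90° = 2·arctan(0.73635) − 90° = -17.26769756°.

lat -17.267698°, lon -32.715897°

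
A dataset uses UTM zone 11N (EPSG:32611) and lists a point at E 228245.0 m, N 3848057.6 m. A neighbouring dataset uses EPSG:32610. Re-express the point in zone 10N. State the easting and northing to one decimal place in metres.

E 777579.8 m, N 3848231.6 m

UTM 11N → geographic: φ = 34.73850022°, λ = -119.96820029°.
UTM 10N (λ₀ = -123°) forward: E = 777579.775 m, N = 3848231.5504 m.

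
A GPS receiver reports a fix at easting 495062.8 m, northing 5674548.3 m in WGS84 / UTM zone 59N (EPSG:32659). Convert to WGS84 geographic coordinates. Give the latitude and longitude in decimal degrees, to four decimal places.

Zone 59N: λ₀ = 171°, k₀ = 0.9996, false easting 500000 m.
Meridian distance M = (N − FN)/k₀ = 5676819.0 m.
Inverse transverse Mercator on WGS84 gives φ = 51.22229968°, λ = 170.92930067°.

lat 51.2223°, lon 170.9293°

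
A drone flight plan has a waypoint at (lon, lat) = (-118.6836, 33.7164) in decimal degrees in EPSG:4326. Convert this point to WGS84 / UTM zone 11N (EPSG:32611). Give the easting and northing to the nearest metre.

E 344000 m, N 3731984 m

Zone 11 central meridian λ₀ = 6×11 − 183 = -117°; Δλ = -1.6836°.
Transverse Mercator on WGS84 with k₀ = 0.9996 gives E = 343999.724 m, N = 3731984.158 m.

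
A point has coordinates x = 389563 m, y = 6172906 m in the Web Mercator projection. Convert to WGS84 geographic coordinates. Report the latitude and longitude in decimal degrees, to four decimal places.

lat 48.3955°, lon 3.4995°

R = 6378137 m. λ = x/R = 3.49950397°.
φ = 2·arctan(exp(y/R)) − 90° = 2·arctan(2.63221) − 90° = 48.39550014°.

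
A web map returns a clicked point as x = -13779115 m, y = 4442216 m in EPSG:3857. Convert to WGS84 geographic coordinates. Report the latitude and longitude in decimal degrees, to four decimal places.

lat 37.0223°, lon -123.7799°

R = 6378137 m. λ = x/R = -123.77989606°.
φ = 2·arctan(exp(y/R)) − 90° = 2·arctan(2.00667) − 90° = 37.02230304°.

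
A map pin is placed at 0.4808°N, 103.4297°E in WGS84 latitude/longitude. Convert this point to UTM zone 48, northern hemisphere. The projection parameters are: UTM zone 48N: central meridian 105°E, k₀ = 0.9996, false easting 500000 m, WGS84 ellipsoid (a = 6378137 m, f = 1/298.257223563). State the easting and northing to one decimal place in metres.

E 325249.0 m, N 53163.0 m

Zone 48 central meridian λ₀ = 6×48 − 183 = 105°; Δλ = -1.5703°.
Transverse Mercator on WGS84 with k₀ = 0.9996 gives E = 325249.014 m, N = 53162.957 m.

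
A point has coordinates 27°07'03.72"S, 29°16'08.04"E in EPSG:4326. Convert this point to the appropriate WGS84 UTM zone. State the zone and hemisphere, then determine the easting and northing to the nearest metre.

Longitude 29.2689° lies in the 6° band [24°, 30°), giving zone 35; latitude is south of the equator, so 35S.
Zone 35 central meridian λ₀ = 6×35 − 183 = 27°; Δλ = +2.2689°.
Transverse Mercator on WGS84 with k₀ = 0.9996 gives E = 724909.099 m, N = 6998497.751 m.

Zone 35S: E 724909 m, N 6998498 m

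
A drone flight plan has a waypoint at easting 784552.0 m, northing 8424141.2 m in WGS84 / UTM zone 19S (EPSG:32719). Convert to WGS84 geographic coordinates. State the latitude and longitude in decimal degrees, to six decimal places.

Zone 19S: λ₀ = -69°, k₀ = 0.9996, false easting 500000 m, false northing 10000000 m.
Meridian distance M = (N − FN)/k₀ = -1576489.4 m.
Inverse transverse Mercator on WGS84 gives φ = -14.23980045°, λ = -66.36310024°.

lat -14.239800°, lon -66.363100°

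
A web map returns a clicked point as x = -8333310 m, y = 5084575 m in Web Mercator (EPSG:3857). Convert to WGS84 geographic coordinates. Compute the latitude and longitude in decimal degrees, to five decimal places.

R = 6378137 m. λ = x/R = -74.85939740°.
φ = 2·arctan(exp(y/R)) − 90° = 2·arctan(2.21929) − 90° = 41.48789759°.

lat 41.48790°, lon -74.85940°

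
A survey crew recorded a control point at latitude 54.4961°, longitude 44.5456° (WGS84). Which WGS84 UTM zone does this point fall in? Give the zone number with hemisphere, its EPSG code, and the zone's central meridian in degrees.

Zone 38N (EPSG:32638), central meridian 45°

UTM zone = ⌊(λ + 180)/6⌋ + 1; 44.5456° ∈ [42°, 48°) → zone 38.
Hemisphere: N (φ ≥ 0).
Central meridian λ₀ = 6×38 − 183 = 45°.
EPSG code: 32638.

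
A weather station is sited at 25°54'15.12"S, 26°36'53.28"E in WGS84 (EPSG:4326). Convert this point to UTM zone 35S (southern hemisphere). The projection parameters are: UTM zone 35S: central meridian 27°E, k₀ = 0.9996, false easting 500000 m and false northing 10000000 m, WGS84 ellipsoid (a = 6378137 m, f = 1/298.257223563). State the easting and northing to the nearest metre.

Zone 35 central meridian λ₀ = 6×35 − 183 = 27°; Δλ = -0.3852°.
Transverse Mercator on WGS84 with k₀ = 0.9996 gives E = 461418.688 m, N = 7134868.677 m.

E 461419 m, N 7134869 m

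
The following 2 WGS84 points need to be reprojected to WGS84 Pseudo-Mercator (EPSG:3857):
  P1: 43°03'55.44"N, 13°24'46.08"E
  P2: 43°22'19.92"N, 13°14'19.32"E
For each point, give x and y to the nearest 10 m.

Web Mercator: x = R·λ, y = R·ln tan(π/4+φ/2), R = 6378137 m.
P1 (43.0654°, 13.4128°) → (1493106.066, 5321931.698) m.
P2 (43.3722°, 13.2387°) → (1473725.343, 5368797.173) m.

P1: x 1493110 m, y 5321930 m; P2: x 1473730 m, y 5368800 m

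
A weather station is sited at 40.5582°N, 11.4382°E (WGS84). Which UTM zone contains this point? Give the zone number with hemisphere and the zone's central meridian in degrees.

Zone 32N, central meridian 9°

UTM zone = ⌊(λ + 180)/6⌋ + 1; 11.4382° ∈ [6°, 12°) → zone 32.
Hemisphere: N (φ ≥ 0).
Central meridian λ₀ = 6×32 − 183 = 9°.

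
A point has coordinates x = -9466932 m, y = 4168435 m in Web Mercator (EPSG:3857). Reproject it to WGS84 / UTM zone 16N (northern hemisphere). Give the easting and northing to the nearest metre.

E 678528 m, N 3878509 m

Web Mercator inverse (R = 6378137 m) → φ = 35.03350300°, λ = -85.04289709°.
UTM 16N forward: E = 678527.992 m, N = 3878509.167 m.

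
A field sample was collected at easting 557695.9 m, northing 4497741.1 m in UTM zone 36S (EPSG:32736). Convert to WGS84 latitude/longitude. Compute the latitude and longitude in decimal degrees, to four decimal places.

lat -49.6701°, lon 33.7996°

Zone 36S: λ₀ = 33°, k₀ = 0.9996, false easting 500000 m, false northing 10000000 m.
Meridian distance M = (N − FN)/k₀ = -5504460.7 m.
Inverse transverse Mercator on WGS84 gives φ = -49.67010019°, λ = 33.79960053°.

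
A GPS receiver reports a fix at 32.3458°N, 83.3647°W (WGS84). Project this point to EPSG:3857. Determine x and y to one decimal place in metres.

x -9280116.0 m, y 3808788.3 m

Web Mercator is spherical with R = a = 6378137 m.
x = R·λ = 6378137 × -1.454988495 = -9280115.954 m.
y = R·ln tan(π/4 + φ/2) = 6378137 × 0.597163143 = 3808788.336 m.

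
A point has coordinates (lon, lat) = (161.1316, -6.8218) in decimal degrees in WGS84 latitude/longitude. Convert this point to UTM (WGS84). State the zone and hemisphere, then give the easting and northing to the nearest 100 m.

Longitude 161.1316° lies in the 6° band [156°, 162°), giving zone 57; latitude is south of the equator, so 57S.
Zone 57 central meridian λ₀ = 6×57 − 183 = 159°; Δλ = +2.1316°.
Transverse Mercator on WGS84 with k₀ = 0.9996 gives E = 735578.766 m, N = 9245429.749 m.

Zone 57S: E 735600 m, N 9245400 m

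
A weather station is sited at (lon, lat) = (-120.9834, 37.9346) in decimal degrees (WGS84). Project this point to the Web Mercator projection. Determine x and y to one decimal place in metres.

x -13467810.5 m, y 4570191.1 m

Web Mercator is spherical with R = a = 6378137 m.
x = R·λ = 6378137 × -2.111558670 = -13467810.482 m.
y = R·ln tan(π/4 + φ/2) = 6378137 × 0.716540128 = 4570191.101 m.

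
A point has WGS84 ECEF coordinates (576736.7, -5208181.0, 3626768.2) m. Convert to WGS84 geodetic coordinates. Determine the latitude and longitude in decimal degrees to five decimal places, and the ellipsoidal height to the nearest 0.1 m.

λ = atan2(Y, X) = -83.68100052°; p = √(X²+Y²) = 5240016.7 m.
Bowring's method on WGS84 (a = 6378137 m, b = 6356752.314 m) gives φ = 34.86849954°, h = 1506.304 m.

lat 34.86850°, lon -83.68100°, h 1506.3 m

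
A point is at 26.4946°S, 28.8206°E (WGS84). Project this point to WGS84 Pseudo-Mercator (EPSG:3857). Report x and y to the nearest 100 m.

x 3208300 m, y -3060500 m

Web Mercator is spherical with R = a = 6378137 m.
x = R·λ = 6378137 × 0.503014362 = 3208294.516 m.
y = R·ln tan(π/4 + φ/2) = 6378137 × -0.479837507 = -3060469.357 m.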